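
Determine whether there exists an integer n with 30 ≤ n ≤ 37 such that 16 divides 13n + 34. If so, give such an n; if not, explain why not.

No such integer n in that range exists.

For n = 30, 31, …, 37 the values of 13n + 34 modulo 16 are 8, 5, 2, 15, 12, 9, 6, 3 respectively.
Since 0 is absent from this list, 16 ∤ 13n + 34 for every n with 30 ≤ n ≤ 37.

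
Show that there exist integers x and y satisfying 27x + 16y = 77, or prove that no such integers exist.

x = 7, y = -7

27 and 16 are coprime, so 27x + 16y ranges over all of ℤ.
Run the Euclidean algorithm on 27 and 16: 27 = 1·16 + 11, 16 = 1·11 + 5, 11 = 2·5 + 1, 5 = 5·1 + 0.
Unwinding: 1 = 11 − 2·5 = 11 − 2·(16 − 1·11) = −2·16 + 3·11 = −2·16 + 3·(27 − 1·16) = 3·27 − 5·16, i.e. 27·3 + 16·(-5) = 1.
Times 77: 27·231 + 16·(-385) = 77, so (231, -385) solves it.
The general solution is x = 231 + 16k, y = -385 − 27k; taking k = -14 gives the smaller pair x = 7, y = -7.
Indeed 27·7 + 16·(-7) = 189 − 112 = 77.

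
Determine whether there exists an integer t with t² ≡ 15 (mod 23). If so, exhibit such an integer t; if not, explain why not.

Apply Euler's criterion with the prime 23: 15 is a quadratic residue iff 15^11 ≡ 1 (mod 23), and a non-residue iff it is ≡ −1.
Repeated squaring mod 23: 15^2 = 225 ≡ 18; 15^4 ≡ 18² = 324 ≡ 2; 15^8 ≡ 2² = 4 ≡ 4.
Since 11 = 8 + 2 + 1, 15^11 ≡ 4 · 18 · 15; multiplying out mod 23: 4·18 = 72 ≡ 3, then 3·15 = 45 ≡ 22. Thus 15^11 ≡ 22 ≡ −1 (mod 23).
The value −1 means 15 is a non-residue modulo 23, so t² ≡ 15 (mod 23) is impossible.

No, no such integer exists.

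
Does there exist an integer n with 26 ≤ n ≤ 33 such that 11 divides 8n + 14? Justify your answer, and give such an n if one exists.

For n = 26, 27, …, 33 the values of 8n + 14 modulo 11 are 2, 10, 7, 4, 1, 9, 6, 3 respectively.
None is 0, so 11 never divides 8n + 14 on this range.

There is no such integer n in that range.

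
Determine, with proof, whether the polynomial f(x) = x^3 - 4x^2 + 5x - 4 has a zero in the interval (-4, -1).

The endpoint values f(-4) = -152 and f(-1) = -14 are both negative. Claim: f(x) < 0 for every x in (-4, -1).
Substitute x = -1 − u, where 0 < u < 3 on the interval. Expanding, f(-1 − u) = -u^3 - 7u^2 - 16u - 14.
All 4 nonzero coefficients of this polynomial in u are negative; hence for u > 0 the value is a sum of negative terms (the constant -14 among them).
Therefore f(x) < 0 throughout (-4, -1), and f has no zero there.

No such root exists.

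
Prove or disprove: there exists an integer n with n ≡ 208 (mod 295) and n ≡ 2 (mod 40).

No such integer exists.

gcd(295, 40) = 5. If n ≡ 208 (mod 295) and n ≡ 2 (mod 40), then n ≡ 208 (mod 5) and n ≡ 2 (mod 5).
However 208 ≡ 3 and 2 ≡ 2 (mod 5), and 3 ≠ 2.
So no integer satisfies both congruences.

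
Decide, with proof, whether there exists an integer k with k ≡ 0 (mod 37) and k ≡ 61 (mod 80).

k = 2701

gcd(37, 80) = 1, so the Chinese Remainder Theorem guarantees exactly one residue class mod 2960 satisfying both.
Write k = 0 + 37t and require 0 + 37t ≡ 61 (mod 80), i.e. 37t ≡ 61 (mod 80).
Note 37·13 = 481 ≡ 1 (mod 80) (as 481 − 1 = 6·80), so 37⁻¹ ≡ 13.
Multiplying by 13: t ≡ 13·61 = 793 ≡ 73 (mod 80).
Taking t = 73 gives k = 0 + 37·73 = 2701.
Indeed 2701 ≡ 0 (mod 37) and 2701 ≡ 61 (mod 80).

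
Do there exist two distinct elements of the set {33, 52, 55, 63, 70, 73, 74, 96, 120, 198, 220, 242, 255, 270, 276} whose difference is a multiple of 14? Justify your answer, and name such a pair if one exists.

Reduce each element mod 14: 33↦5, 52↦10, 55↦13, 63↦7, 70↦0, 73↦3, 74↦4, 96↦12, 120↦8, 198↦2, 220↦10, 242↦4, 255↦3, 270↦4, 276↦10. The residue 10 repeats (at 52 and 220), and 220 − 52 = 168 = 12·14.

The pair (52, 220) works.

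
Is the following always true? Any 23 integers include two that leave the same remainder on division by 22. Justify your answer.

There are exactly 22 possible remainders on division by 22.
Since 23 > 22, two of the 23 integers must share a residue class by the pigeonhole principle; call them a and b.
That is, a and b leave the same remainder on division by 22, as claimed.

Yes, this is always true.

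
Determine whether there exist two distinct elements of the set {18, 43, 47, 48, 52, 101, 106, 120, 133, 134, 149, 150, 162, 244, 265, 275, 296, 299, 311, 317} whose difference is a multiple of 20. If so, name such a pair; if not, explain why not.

Two integers differ by a multiple of 20 exactly when they have the same residue mod 20. The residues are 18↦18, 43↦3, 47↦7, 48↦8, 52↦12, 101↦1, 106↦6, 120↦0, 133↦13, 134↦14, 149↦9, 150↦10, 162↦2, 244↦4, 265↦5, 275↦15, 296↦16, 299↦19, 311↦11, 317↦17.
No residue repeats among the 20 elements, so no pair has difference ≡ 0 (mod 20).

No such pair exists.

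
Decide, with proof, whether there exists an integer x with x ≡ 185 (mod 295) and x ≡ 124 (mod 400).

No such integer exists.

Reduce both congruences modulo 5, which divides 295 and 400: they say x ≡ 185 (mod 5) and x ≡ 124 (mod 5).
But 185 mod 5 = 0 while 124 mod 5 = 4, a contradiction.
Therefore no such x exists.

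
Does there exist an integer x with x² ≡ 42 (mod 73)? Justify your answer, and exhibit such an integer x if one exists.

Apply Euler's criterion with the prime 73: 42 is a quadratic residue iff 42^36 ≡ 1 (mod 73), and a non-residue iff it is ≡ −1.
Repeated squaring mod 73: 42^2 = 1764 ≡ 12; 42^4 ≡ 12² = 144 ≡ 71; 42^8 ≡ 71² = 5041 ≡ 4; 42^16 ≡ 4² = 16 ≡ 16; 42^32 ≡ 16² = 256 ≡ 37.
Since 36 = 32 + 4, 42^36 ≡ 37 · 71; multiplying out mod 73: 37·71 = 2627 ≡ 72. Thus 42^36 ≡ 72 ≡ −1 (mod 73).
The value −1 means 42 is a non-residue modulo 73, so x² ≡ 42 (mod 73) is impossible.

There is no such integer.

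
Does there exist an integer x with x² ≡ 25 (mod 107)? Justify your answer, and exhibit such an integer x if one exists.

x = 102

Take x = 102. Then 102² = 10404 = 97·107 + 25, so 102² ≡ 25 (mod 107).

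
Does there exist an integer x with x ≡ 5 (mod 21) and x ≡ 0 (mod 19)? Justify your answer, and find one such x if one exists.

Since 21 and 19 share no common factor, CRT says the pair of congruences has a solution (unique mod 399).
Any solution of the first congruence is x = 5 + 21t; substituting into the second, 21t ≡ 0 − 5 ≡ 14 (mod 19).
21 ≡ 2 (mod 19), so this reads 2t ≡ 14 (mod 19). Note 2·10 = 20 ≡ 1 (mod 19) (as 20 − 1 = 1·19), so 2⁻¹ ≡ 10.
Multiplying by 10: t ≡ 10·14 = 140 ≡ 7 (mod 19).
Taking t = 7 gives x = 5 + 21·7 = 152.
Check: 152 mod 21 = 5, 152 mod 19 = 0. ✓

x = 152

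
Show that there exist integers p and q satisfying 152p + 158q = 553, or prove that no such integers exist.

gcd(152, 158) = 2, so every integer of the form 152p + 158q is a multiple of 2.
But 553 = 2·276 + 1, so 2 ∤ 553.
Therefore 152p + 158q = 553 has no solution in integers.

No, no such integers exist.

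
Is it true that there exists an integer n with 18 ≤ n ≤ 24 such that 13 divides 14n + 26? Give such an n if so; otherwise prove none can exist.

No, no such integer n in that range exists.

For n = 18, 19, …, 24 the values of 14n + 26 modulo 13 are 5, 6, 7, 8, 9, 10, 11 respectively.
The residue 0 does not occur, so no n in [18, 24] makes 14n + 26 a multiple of 13.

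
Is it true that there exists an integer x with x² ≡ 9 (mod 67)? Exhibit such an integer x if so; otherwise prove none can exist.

x = 3

Take x = 3. Then 3² = 9, and since 0 ≤ 9 < 67 this is already reduced: 3² ≡ 9 (mod 67).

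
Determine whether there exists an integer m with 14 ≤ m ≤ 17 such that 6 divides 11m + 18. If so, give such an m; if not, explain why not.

At m = 14, 11·14 + 18 = 172 ≡ 4 (mod 6), and each step in m adds 11 ≡ 5 (mod 6), giving residues 4, 3, 2, 1 for m = 14, 15, 16, 17.
Since 0 is absent from this list, 6 ∤ 11m + 18 for every m with 14 ≤ m ≤ 17.

No such integer m in that range exists.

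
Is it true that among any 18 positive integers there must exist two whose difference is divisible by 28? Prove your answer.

No, the set {45, 46, 47, 48, 49, 50, 51, 52, 53, 54, 55, 56, 57, 58, 59, 60, 61, 62} is a counterexample.

Try 18 consecutive integers, 45, 46, …, 62. Their remainders mod 28 are 17, 18, 19, 20, 21, 22, 23, 24, 25, 26, 27, 0, 1, 2, 3, 4, 5, 6 — pairwise different, as any 18 ≤ 28 consecutive integers have distinct residues.
No two share a residue, so no pair has difference divisible by 28; the claim fails for this set.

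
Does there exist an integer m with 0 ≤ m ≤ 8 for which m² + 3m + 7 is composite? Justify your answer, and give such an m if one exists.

At m = 8: 8² + 3·8 + 7 = 95 = 5·19, which is composite.

m = 8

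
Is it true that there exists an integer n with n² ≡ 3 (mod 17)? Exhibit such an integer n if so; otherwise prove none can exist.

No, no such integer exists.

Squares mod 17 repeat after n = 8 (as (−n)² = n²); for n = 0..8 they are 0, 1, 4, 9, 16, 8, 2, 15, 13.
The set of squares mod 17 is therefore {0, 1, 2, 4, 8, 9, 13, 15, 16}, which does not contain 3.
Hence no integer n has n² ≡ 3 (mod 17).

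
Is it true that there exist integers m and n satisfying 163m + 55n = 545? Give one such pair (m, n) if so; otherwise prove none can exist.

163 and 55 are coprime, so 163m + 55n ranges over all of ℤ.
Euclidean algorithm: 163 = 2·55 + 53, 55 = 1·53 + 2, 53 = 26·2 + 1, 2 = 2·1 + 0.
Back-substituting, 1 = 53 − 26·2 = 53 − 26·(55 − 1·53) = −26·55 + 27·53 = −26·55 + 27·(163 − 2·55) = 27·163 − 80·55; that is, 163·27 + 55·(-80) = 1.
Scaling by 545 gives the particular solution (m, n) = (14715, -43600).
The general solution is m = 14715 + 55k, n = -43600 − 163k; taking k = -267 gives the smaller pair m = 30, n = -79.
Check: 163·30 + 55·(-79) = 4890 − 4345 = 545. ✓

m = 30, n = -79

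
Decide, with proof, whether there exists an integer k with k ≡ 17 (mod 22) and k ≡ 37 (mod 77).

No such integer exists.

Both moduli are multiples of 11 = gcd(22, 77), so any solution would satisfy k ≡ 17 and k ≡ 37 modulo 11 simultaneously.
But 17 mod 11 = 6 while 37 mod 11 = 4, a contradiction.
Hence the system has no solution.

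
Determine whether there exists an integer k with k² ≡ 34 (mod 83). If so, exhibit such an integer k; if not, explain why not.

Apply Euler's criterion with the prime 83: 34 is a quadratic residue iff 34^41 ≡ 1 (mod 83), and a non-residue iff it is ≡ −1.
Squaring successively (mod 83): 34^2 = 1156 ≡ 77; 34^4 ≡ 77² = 5929 ≡ 36; 34^8 ≡ 36² = 1296 ≡ 51; 34^16 ≡ 51² = 2601 ≡ 28; 34^32 ≡ 28² = 784 ≡ 37.
Since 41 = 32 + 8 + 1, 34^41 ≡ 37 · 51 · 34; multiplying out mod 83: 37·51 = 1887 ≡ 61, then 61·34 = 2074 ≡ 82. Thus 34^41 ≡ 82 ≡ −1 (mod 83).
The value −1 means 34 is a non-residue modulo 83, so k² ≡ 34 (mod 83) is impossible.

No, no such integer exists.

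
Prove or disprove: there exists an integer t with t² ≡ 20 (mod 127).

Apply Euler's criterion with the prime 127: 20 is a quadratic residue iff 20^63 ≡ 1 (mod 127), and a non-residue iff it is ≡ −1.
Repeated squaring mod 127: 20^2 = 400 ≡ 19; 20^4 ≡ 19² = 361 ≡ 107; 20^8 ≡ 107² = 11449 ≡ 19; 20^16 ≡ 19² = 361 ≡ 107; 20^32 ≡ 107² = 11449 ≡ 19.
Since 63 = 32 + 16 + 8 + 4 + 2 + 1, 20^63 ≡ 19 · 107 · 19 · 107 · 19 · 20; multiplying out mod 127: 19·107 = 2033 ≡ 1, then 1·19 = 19 ≡ 19, then 19·107 = 2033 ≡ 1, then 1·19 = 19 ≡ 19, then 19·20 = 380 ≡ 126. Thus 20^63 ≡ 126 ≡ −1 (mod 127).
By Euler's criterion 20 is a quadratic non-residue mod 127: no t satisfies t² ≡ 20 (mod 127).

No, no such integer exists.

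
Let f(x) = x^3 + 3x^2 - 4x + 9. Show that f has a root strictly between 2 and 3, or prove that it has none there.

No.

The endpoint values f(2) = 21 and f(3) = 51 are both positive. Claim: f(x) > 0 for every x in (2, 3).
Substitute x = 2 + u, where 0 < u < 1 on the interval. Expanding, f(2 + u) = u^3 + 9u^2 + 20u + 21.
The nonzero coefficients here are all positive, so for u > 0 every term is positive (or zero), and the constant term 21 is strictly positive.
Therefore f(x) > 0 throughout (2, 3), and f has no zero there.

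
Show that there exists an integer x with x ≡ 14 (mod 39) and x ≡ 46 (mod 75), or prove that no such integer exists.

No, no such integer exists.

gcd(39, 75) = 3. If x ≡ 14 (mod 39) and x ≡ 46 (mod 75), then x ≡ 14 (mod 3) and x ≡ 46 (mod 3).
But 14 mod 3 = 2 while 46 mod 3 = 1, a contradiction.
Therefore no such x exists.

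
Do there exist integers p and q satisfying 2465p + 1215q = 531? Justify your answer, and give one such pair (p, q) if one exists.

No such integers exist.

gcd(2465, 1215) = 5, so every integer of the form 2465p + 1215q is a multiple of 5.
However 531 leaves remainder 1 on division by 5.
Hence no integers p, q satisfy the equation.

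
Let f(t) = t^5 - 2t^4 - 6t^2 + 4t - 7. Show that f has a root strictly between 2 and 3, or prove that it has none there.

Such a root exists.

f(2) = -23 and f(3) = 32, which have opposite signs.
Since f is a polynomial it is continuous on [2, 3].
By the Intermediate Value Theorem, f takes the value 0 somewhere in the open interval.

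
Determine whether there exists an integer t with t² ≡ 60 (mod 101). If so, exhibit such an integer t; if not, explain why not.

Apply Euler's criterion with the prime 101: 60 is a quadratic residue iff 60^50 ≡ 1 (mod 101), and a non-residue iff it is ≡ −1.
Repeated squaring mod 101: 60^2 = 3600 ≡ 65; 60^4 ≡ 65² = 4225 ≡ 84; 60^8 ≡ 84² = 7056 ≡ 87; 60^16 ≡ 87² = 7569 ≡ 95; 60^32 ≡ 95² = 9025 ≡ 36.
Since 50 = 32 + 16 + 2, 60^50 ≡ 36 · 95 · 65; multiplying out mod 101: 36·95 = 3420 ≡ 87, then 87·65 = 5655 ≡ 100. Thus 60^50 ≡ 100 ≡ −1 (mod 101).
The value −1 means 60 is a non-residue modulo 101, so t² ≡ 60 (mod 101) is impossible.

There is no such integer.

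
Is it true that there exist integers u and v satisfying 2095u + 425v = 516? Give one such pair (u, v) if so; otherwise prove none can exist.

Any value of 2095u + 425v is a multiple of gcd(2095, 425) = 5.
But 516 is not a multiple of 5 (it leaves remainder 1).
So the equation is unsolvable over ℤ.

No, no such integers exist.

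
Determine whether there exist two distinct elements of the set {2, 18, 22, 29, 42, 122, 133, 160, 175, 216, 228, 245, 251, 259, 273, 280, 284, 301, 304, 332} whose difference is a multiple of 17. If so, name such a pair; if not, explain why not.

18 and 273 are such a pair.

18 mod 17 = 1 and 273 mod 17 = 1, so 273 − 18 = 255 = 15·17.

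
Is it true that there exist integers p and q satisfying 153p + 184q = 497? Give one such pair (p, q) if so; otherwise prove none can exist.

p = 73, q = -58

153 and 184 are coprime, so 153p + 184q ranges over all of ℤ.
Euclidean algorithm: 184 = 1·153 + 31, 153 = 4·31 + 29, 31 = 1·29 + 2, 29 = 14·2 + 1, 2 = 2·1 + 0.
Back-substituting, 1 = 29 − 14·2 = 29 − 14·(31 − 1·29) = −14·31 + 15·29 = −14·31 + 15·(153 − 4·31) = 15·153 − 74·31 = 15·153 − 74·(184 − 1·153) = −74·184 + 89·153; that is, 153·89 + 184·(-74) = 1.
Times 497: 153·44233 + 184·(-36778) = 497, so (44233, -36778) solves it.
The general solution is p = 44233 + 184k, q = -36778 − 153k; taking k = -240 gives the smaller pair p = 73, q = -58.
Indeed 153·73 + 184·(-58) = 11169 − 10672 = 497.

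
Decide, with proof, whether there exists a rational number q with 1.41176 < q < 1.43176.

Look for a denominator N such that an integer falls strictly between N·1.41176 and N·1.43176. N = 7 works: 7·1.41176 = 9.88232 < 10 < 10.02232 = 7·1.43176.
So q = 10/7 works: it is a ratio of integers, and dividing 7·1.41176 < 10 < 7·1.43176 through by 7 gives 1.41176 < 10/7 < 1.43176.

q = 10/7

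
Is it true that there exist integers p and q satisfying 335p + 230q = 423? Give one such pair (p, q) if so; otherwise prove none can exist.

There are no such integers.

gcd(335, 230) = 5, so every integer of the form 335p + 230q is a multiple of 5.
But 423 = 5·84 + 3, so 5 ∤ 423.
So the equation is unsolvable over ℤ.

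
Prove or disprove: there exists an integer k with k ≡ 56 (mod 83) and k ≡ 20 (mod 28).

Since 83 and 28 share no common factor, CRT says the pair of congruences has a solution (unique mod 2324).
Write k = 56 + 83t and require 56 + 83t ≡ 20 (mod 28), i.e. 83t ≡ 20 (mod 28).
83 ≡ 27 (mod 28), so this reads 27t ≡ 20 (mod 28). Since 27·27 = 729 = 26·28 + 1, the inverse of 27 mod 28 is 27.
Therefore t ≡ 27·20 = 540 ≡ 8 (mod 28).
Taking t = 8 gives k = 56 + 83·8 = 720.
Indeed 720 ≡ 56 (mod 83) and 720 ≡ 20 (mod 28).

k = 720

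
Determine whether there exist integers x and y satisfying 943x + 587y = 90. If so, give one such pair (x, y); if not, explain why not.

x = 518, y = -832

943 and 587 are coprime, so 943x + 587y ranges over all of ℤ.
Euclidean algorithm: 943 = 1·587 + 356, 587 = 1·356 + 231, 356 = 1·231 + 125, 231 = 1·125 + 106, 125 = 1·106 + 19, 106 = 5·19 + 11, 19 = 1·11 + 8, 11 = 1·8 + 3, 8 = 2·3 + 2, 3 = 1·2 + 1, 2 = 2·1 + 0.
Unwinding: 1 = 3 − 1·2 = 3 − (8 − 2·3) = −8 + 3·3 = −8 + 3·(11 − 1·8) = 3·11 − 4·8 = 3·11 − 4·(19 − 1·11) = −4·19 + 7·11 = −4·19 + 7·(106 − 5·19) = 7·106 − 39·19 = 7·106 − 39·(125 − 1·106) = −39·125 + 46·106 = −39·125 + 46·(231 − 1·125) = 46·231 − 85·125 = 46·231 − 85·(356 − 1·231) = −85·356 + 131·231 = −85·356 + 131·(587 − 1·356) = 131·587 − 216·356 = 131·587 − 216·(943 − 1·587) = −216·943 + 347·587, i.e. 943·(-216) + 587·347 = 1.
Multiplying through by 90: x = (-216)·90 = -19440, y = 347·90 = 31230 is a solution.
The general solution is x = -19440 + 587k, y = 31230 − 943k; taking k = 34 gives the smaller pair x = 518, y = -832.
Check: 943·518 + 587·(-832) = 488474 − 488384 = 90. ✓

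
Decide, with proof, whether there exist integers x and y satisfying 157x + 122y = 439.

x = 23, y = -26

Since gcd(157, 122) = 1, every integer is an integer combination of 157 and 122.
Run the Euclidean algorithm on 157 and 122: 157 = 1·122 + 35, 122 = 3·35 + 17, 35 = 2·17 + 1, 17 = 17·1 + 0.
Unwinding: 1 = 35 − 2·17 = 35 − 2·(122 − 3·35) = −2·122 + 7·35 = −2·122 + 7·(157 − 1·122) = 7·157 − 9·122, i.e. 157·7 + 122·(-9) = 1.
Multiplying through by 439: x = 7·439 = 3073, y = (-9)·439 = -3951 is a solution.
The general solution is x = 3073 + 122k, y = -3951 − 157k; taking k = -25 gives the smaller pair x = 23, y = -26.
Check: 157·23 + 122·(-26) = 3611 − 3172 = 439. ✓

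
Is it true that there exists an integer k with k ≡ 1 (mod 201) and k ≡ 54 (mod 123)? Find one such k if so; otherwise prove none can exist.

gcd(201, 123) = 3. If k ≡ 1 (mod 201) and k ≡ 54 (mod 123), then k ≡ 1 (mod 3) and k ≡ 54 (mod 3).
However 1 ≡ 1 and 54 ≡ 0 (mod 3), and 1 ≠ 0.
Hence the system has no solution.

No such integer exists.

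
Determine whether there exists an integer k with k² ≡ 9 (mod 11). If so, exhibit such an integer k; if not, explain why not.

k = 8 works: 8² = 64, and 64 − 9 = 55 = 5·11.

k = 8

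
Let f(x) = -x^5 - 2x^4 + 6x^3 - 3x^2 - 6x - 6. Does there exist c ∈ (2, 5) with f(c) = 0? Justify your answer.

f(2) = -46 and f(5) = -3736, both negative, so a sign-change argument is unavailable; we show f keeps this sign on the whole interval.
Shift to the endpoint 2: with x = 2 + u (0 < u < 3), one computes f(2 + u) = -u^5 - 12u^4 - 50u^3 - 95u^2 - 90u - 46.
The nonzero coefficients here are all negative, so for u > 0 every term is negative (or zero), and the constant term -46 is strictly negative.
Therefore f(x) < 0 throughout (2, 5), and f has no zero there.

No such root exists.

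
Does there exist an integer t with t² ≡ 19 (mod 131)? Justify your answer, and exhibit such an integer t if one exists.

No, no such integer exists.

Apply Euler's criterion with the prime 131: 19 is a quadratic residue iff 19^65 ≡ 1 (mod 131), and a non-residue iff it is ≡ −1.
Squaring successively (mod 131): 19^2 = 361 ≡ 99; 19^4 ≡ 99² = 9801 ≡ 107; 19^8 ≡ 107² = 11449 ≡ 52; 19^16 ≡ 52² = 2704 ≡ 84; 19^32 ≡ 84² = 7056 ≡ 113; 19^64 ≡ 113² = 12769 ≡ 62.
Since 65 = 64 + 1, 19^65 ≡ 62 · 19; multiplying out mod 131: 62·19 = 1178 ≡ 130. Thus 19^65 ≡ 130 ≡ −1 (mod 131).
The value −1 means 19 is a non-residue modulo 131, so t² ≡ 19 (mod 131) is impossible.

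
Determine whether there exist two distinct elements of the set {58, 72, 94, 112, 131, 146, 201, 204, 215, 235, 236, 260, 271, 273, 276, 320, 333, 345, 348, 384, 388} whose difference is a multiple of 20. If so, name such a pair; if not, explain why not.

Yes: 72 and 112.

72 mod 20 = 12 and 112 mod 20 = 12, so 112 − 72 = 40 = 2·20.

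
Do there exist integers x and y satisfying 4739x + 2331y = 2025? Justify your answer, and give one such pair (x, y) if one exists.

Any value of 4739x + 2331y is a multiple of gcd(4739, 2331) = 7.
But 2025 is not a multiple of 7 (it leaves remainder 2).
Hence no integers x, y satisfy the equation.

No, no such integers exist.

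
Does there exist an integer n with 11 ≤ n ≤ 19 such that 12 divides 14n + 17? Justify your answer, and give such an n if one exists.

For n = 11, 12, …, 19 the values of 14n + 17 modulo 12 are 3, 5, 7, 9, 11, 1, 3, 5, 7 respectively.
None is 0, so 12 never divides 14n + 17 on this range.

No such integer n in that range exists.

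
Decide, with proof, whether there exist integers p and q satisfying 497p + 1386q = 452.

Any value of 497p + 1386q is a multiple of gcd(497, 1386) = 7.
However 452 leaves remainder 4 on division by 7.
Hence no integers p, q satisfy the equation.

No such integers exist.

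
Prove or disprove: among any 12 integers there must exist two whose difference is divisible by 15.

Take the 12 consecutive integers 65, 66, …, 76: their residues mod 15 are all distinct because 12 ≤ 15.
Any two of them differ by at most 11 < 15 and by at least 1, so no difference is a multiple of 15.

No, the set {65, 66, 67, 68, 69, 70, 71, 72, 73, 74, 75, 76} is a counterexample.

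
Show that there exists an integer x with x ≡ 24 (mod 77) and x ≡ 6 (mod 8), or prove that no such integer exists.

The moduli 77 and 8 are coprime, so by the Chinese Remainder Theorem a unique solution modulo 616 exists.
Any solution of the first congruence is x = 24 + 77t; substituting into the second, 77t ≡ 6 − 24 ≡ 6 (mod 8).
77 ≡ 5 (mod 8), so this reads 5t ≡ 6 (mod 8). To invert 5 modulo 8: 8 = 1·5 + 3, 5 = 1·3 + 2, 3 = 1·2 + 1, 2 = 2·1 + 0, and unwinding, 1 = 3 − 1·2 = 3 − (5 − 1·3) = −5 + 2·3 = −5 + 2·(8 − 1·5) = 2·8 − 3·5. Thus 5⁻¹ ≡ -3 ≡ 5 (mod 8).
Therefore t ≡ 5·6 = 30 ≡ 6 (mod 8).
With t = 6: x = 24 + 77·6 = 486.
Indeed 486 ≡ 24 (mod 77) and 486 ≡ 6 (mod 8).

x = 486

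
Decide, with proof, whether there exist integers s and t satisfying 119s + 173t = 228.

s = 15, t = -9

119 and 173 are coprime, so 119s + 173t ranges over all of ℤ.
Run the Euclidean algorithm on 173 and 119: 173 = 1·119 + 54, 119 = 2·54 + 11, 54 = 4·11 + 10, 11 = 1·10 + 1, 10 = 10·1 + 0.
Working back up the chain: 1 = 11 − 1·10 = 11 − (54 − 4·11) = −54 + 5·11 = −54 + 5·(119 − 2·54) = 5·119 − 11·54 = 5·119 − 11·(173 − 1·119) = −11·173 + 16·119. So 119·16 + 173·(-11) = 1.
Multiplying through by 228: s = 16·228 = 3648, t = (-11)·228 = -2508 is a solution.
Shifting by a multiple of (173, −119) keeps it a solution: s = 3648 − 21·173 = 15, t = -2508 + 21·119 = -9.
Indeed 119·15 + 173·(-9) = 1785 − 1557 = 228.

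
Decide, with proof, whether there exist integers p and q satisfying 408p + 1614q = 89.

Any value of 408p + 1614q is a multiple of gcd(408, 1614) = 6.
But 89 = 6·14 + 5, so 6 ∤ 89.
Hence no integers p, q satisfy the equation.

No such integers exist.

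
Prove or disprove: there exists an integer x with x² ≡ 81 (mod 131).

x = 9

Take x = 9. Then 9² = 81, and since 0 ≤ 81 < 131 this is already reduced: 9² ≡ 81 (mod 131).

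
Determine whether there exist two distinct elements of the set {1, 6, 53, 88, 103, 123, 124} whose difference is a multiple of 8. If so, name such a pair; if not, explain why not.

No, no such pair exists.

Two integers differ by a multiple of 8 exactly when they have the same residue mod 8. The residues are 1↦1, 6↦6, 53↦5, 88↦0, 103↦7, 123↦3, 124↦4.
All 7 residues are distinct, so no two elements differ by a multiple of 8.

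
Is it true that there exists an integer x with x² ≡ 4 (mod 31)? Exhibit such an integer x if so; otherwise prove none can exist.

x = 29

Take x = 29. Then 29² = 841 = 27·31 + 4, so 29² ≡ 4 (mod 31).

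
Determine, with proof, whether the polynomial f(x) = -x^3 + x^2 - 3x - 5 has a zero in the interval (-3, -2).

No.

Evaluate at the endpoints: f(-3) = 40, f(-2) = 13 — same sign (positive).
f'(x) = -3x^2 + 2x - 3 has discriminant 2² − 4·(-3)·(-3) = -32 < 0, so f' has no real roots and is negative for every real x.
So f is strictly decreasing; between -3 and -2 its values lie between f(-3) = 40 and f(-2) = 13, all positive. Therefore f has no root in (-3, -2).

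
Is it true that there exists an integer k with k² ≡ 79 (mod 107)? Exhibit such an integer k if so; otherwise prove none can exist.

k = 20 works: 20² = 400, and 400 − 79 = 321 = 3·107.

k = 20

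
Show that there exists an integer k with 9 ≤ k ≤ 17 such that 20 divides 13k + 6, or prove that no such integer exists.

No, no such integer k in that range exists.

For k = 9, 10, …, 17 the values of 13k + 6 modulo 20 are 3, 16, 9, 2, 15, 8, 1, 14, 7 respectively.
None is 0, so 20 never divides 13k + 6 on this range.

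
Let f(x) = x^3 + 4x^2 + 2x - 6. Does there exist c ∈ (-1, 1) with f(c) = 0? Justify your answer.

f(-1) = -5 and f(1) = 1, which have opposite signs.
Since f is a polynomial it is continuous on [-1, 1].
The Intermediate Value Theorem then guarantees some c ∈ (-1, 1) with f(c) = 0.

Yes, such a c exists.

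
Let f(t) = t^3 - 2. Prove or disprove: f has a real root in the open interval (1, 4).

Yes, f has a root in the interval.

f(1) = -1 and f(4) = 62, which have opposite signs.
f is continuous everywhere (it is a polynomial), in particular on [1, 4].
By the Intermediate Value Theorem f must vanish at some point of (1, 4).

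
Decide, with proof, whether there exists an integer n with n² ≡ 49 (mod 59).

Take n = 52. Then 52² = 2704 = 45·59 + 49, so 52² ≡ 49 (mod 59).

n = 52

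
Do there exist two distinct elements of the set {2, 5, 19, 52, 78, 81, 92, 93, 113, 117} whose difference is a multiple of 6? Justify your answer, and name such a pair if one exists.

Both 2 and 92 leave remainder 2 on division by 6; their difference 90 = 15·6 is a multiple of 6.

Yes: 2 and 92.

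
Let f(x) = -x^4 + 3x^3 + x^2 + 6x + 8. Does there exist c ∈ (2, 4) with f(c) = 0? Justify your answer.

f(2) = 32 and f(4) = -16, which have opposite signs.
f is continuous everywhere (it is a polynomial), in particular on [2, 4].
The Intermediate Value Theorem then guarantees some c ∈ (2, 4) with f(c) = 0.

Such a root exists.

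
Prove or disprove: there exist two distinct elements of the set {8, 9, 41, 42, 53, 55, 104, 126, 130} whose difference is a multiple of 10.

No such pair exists.

Two integers differ by a multiple of 10 exactly when they have the same residue mod 10. The residues are 8↦8, 9↦9, 41↦1, 42↦2, 53↦3, 55↦5, 104↦4, 126↦6, 130↦0.
These 9 residues are pairwise different, hence no difference of two elements is divisible by 10.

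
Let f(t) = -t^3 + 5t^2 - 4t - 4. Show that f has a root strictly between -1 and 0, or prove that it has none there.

f(-1) = 6 and f(0) = -4, which have opposite signs.
Since f is a polynomial it is continuous on [-1, 0].
By the Intermediate Value Theorem f must vanish at some point of (-1, 0).

Yes, f has a root in the interval.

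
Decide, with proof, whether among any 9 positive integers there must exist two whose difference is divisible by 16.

No, the set {19, 20, 21, 22, 23, 24, 25, 26, 27} is a counterexample.

Consider the 9 integers 19, 20, …, 27. They lie in distinct residue classes modulo 16, since 9 ≤ 16.
Any two of them differ by at most 8 < 16 and by at least 1, so no difference is a multiple of 16.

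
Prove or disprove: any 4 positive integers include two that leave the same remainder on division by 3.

There are exactly 3 possible remainders on division by 3.
Since 4 > 3, two of the 4 integers must share a residue class by the pigeonhole principle; call them a and b.
That is, a and b leave the same remainder on division by 3, as claimed.

True.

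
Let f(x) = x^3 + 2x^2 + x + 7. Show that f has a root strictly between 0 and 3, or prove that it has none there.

f(0) = 7 and f(3) = 55, both positive, so a sign-change argument is unavailable; we show f keeps this sign on the whole interval.
The nonzero coefficients of f are all positive, so for x > 0 every term of f(x) is positive (the constant term 7 strictly so).
Therefore f(x) > 0 throughout (0, 3), and f has no zero there.

No.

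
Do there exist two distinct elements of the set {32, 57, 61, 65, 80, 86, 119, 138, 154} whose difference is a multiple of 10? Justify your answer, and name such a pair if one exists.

No such pair exists.

Residues mod 10: 32↦2, 57↦7, 61↦1, 65↦5, 80↦0, 86↦6, 119↦9, 138↦8, 154↦4.
These 9 residues are pairwise different, hence no difference of two elements is divisible by 10.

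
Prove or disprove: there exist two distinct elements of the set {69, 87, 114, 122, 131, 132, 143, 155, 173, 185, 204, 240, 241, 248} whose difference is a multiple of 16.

There is no such pair.

Reduce each element modulo 16: 69↦5, 87↦7, 114↦2, 122↦10, 131↦3, 132↦4, 143↦15, 155↦11, 173↦13, 185↦9, 204↦12, 240↦0, 241↦1, 248↦8.
These 14 residues are pairwise different, hence no difference of two elements is divisible by 16.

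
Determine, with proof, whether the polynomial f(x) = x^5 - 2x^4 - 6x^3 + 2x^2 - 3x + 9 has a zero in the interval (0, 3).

f(0) = 9 and f(3) = -63, which have opposite signs.
As a polynomial, f is continuous on every closed interval.
By the Intermediate Value Theorem, f takes the value 0 somewhere in the open interval.

Such a root exists.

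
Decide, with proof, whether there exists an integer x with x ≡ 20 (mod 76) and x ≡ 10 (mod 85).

The moduli 76 and 85 are coprime, so by the Chinese Remainder Theorem a unique solution modulo 6460 exists.
Write x = 20 + 76t and require 20 + 76t ≡ 10 (mod 85), i.e. 76t ≡ 75 (mod 85).
Note 76·66 = 5016 ≡ 1 (mod 85) (as 5016 − 1 = 59·85), so 76⁻¹ ≡ 66.
Therefore t ≡ 66·75 = 4950 ≡ 20 (mod 85).
With t = 20: x = 20 + 76·20 = 1540.
Verify: 1540 = 20·76 + 20 and 1540 = 18·85 + 10. ✓

x = 1540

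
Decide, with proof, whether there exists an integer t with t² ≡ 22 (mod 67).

t = 25

Take t = 25. Then 25² = 625 = 9·67 + 22, so 25² ≡ 22 (mod 67).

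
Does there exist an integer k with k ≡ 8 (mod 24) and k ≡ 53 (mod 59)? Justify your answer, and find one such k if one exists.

k = 584

gcd(24, 59) = 1, so the Chinese Remainder Theorem guarantees exactly one residue class mod 1416 satisfying both.
Write k = 8 + 24t and require 8 + 24t ≡ 53 (mod 59), i.e. 24t ≡ 45 (mod 59).
Note 24·32 = 768 ≡ 1 (mod 59) (as 768 − 1 = 13·59), so 24⁻¹ ≡ 32.
Multiplying by 32: t ≡ 32·45 = 1440 ≡ 24 (mod 59).
With t = 24: k = 8 + 24·24 = 584.
Check: 584 mod 24 = 8, 584 mod 59 = 53. ✓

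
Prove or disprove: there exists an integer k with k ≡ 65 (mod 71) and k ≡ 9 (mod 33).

Since 71 and 33 share no common factor, CRT says the pair of congruences has a solution (unique mod 2343).
Write k = 65 + 71t and require 65 + 71t ≡ 9 (mod 33), i.e. 71t ≡ 10 (mod 33).
71 ≡ 5 (mod 33), so this reads 5t ≡ 10 (mod 33). Since 5·20 = 100 = 3·33 + 1, the inverse of 5 mod 33 is 20.
Therefore t ≡ 20·10 = 200 ≡ 2 (mod 33).
Taking t = 2 gives k = 65 + 71·2 = 207.
Indeed 207 ≡ 65 (mod 71) and 207 ≡ 9 (mod 33).

k = 207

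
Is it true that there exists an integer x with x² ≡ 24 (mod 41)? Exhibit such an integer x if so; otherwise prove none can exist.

No, no such integer exists.

41 is prime, so by Euler's criterion 24 is a square mod 41 iff 24^((41−1)/2) = 24^20 ≡ 1 (mod 41).
Repeated squaring mod 41: 24^2 = 576 ≡ 2; 24^4 ≡ 2² = 4 ≡ 4; 24^8 ≡ 4² = 16 ≡ 16; 24^16 ≡ 16² = 256 ≡ 10.
Since 20 = 16 + 4, 24^20 ≡ 10 · 4; multiplying out mod 41: 10·4 = 40 ≡ 40. Thus 24^20 ≡ 40 ≡ −1 (mod 41).
The value −1 means 24 is a non-residue modulo 41, so x² ≡ 24 (mod 41) is impossible.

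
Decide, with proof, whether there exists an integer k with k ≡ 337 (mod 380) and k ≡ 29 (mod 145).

Reduce both congruences modulo 5, which divides 380 and 145: they say k ≡ 337 (mod 5) and k ≡ 29 (mod 5).
But 337 mod 5 = 2 while 29 mod 5 = 4, a contradiction.
Hence the system has no solution.

No, no such integer exists.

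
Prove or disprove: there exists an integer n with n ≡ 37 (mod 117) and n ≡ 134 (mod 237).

No such integer exists.

Both moduli are multiples of 3 = gcd(117, 237), so any solution would satisfy n ≡ 37 and n ≡ 134 modulo 3 simultaneously.
However 37 ≡ 1 and 134 ≡ 2 (mod 3), and 1 ≠ 2.
Hence the system has no solution.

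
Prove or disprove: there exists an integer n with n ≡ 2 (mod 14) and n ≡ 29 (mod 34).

Both moduli are multiples of 2 = gcd(14, 34), so any solution would satisfy n ≡ 2 and n ≡ 29 modulo 2 simultaneously.
These are incompatible: 2 − 29 = -27 is not divisible by 2.
So no integer satisfies both congruences.

No such integer exists.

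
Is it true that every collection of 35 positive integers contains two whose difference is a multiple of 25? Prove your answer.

Partition the integers by their residue mod 25; there are 25 classes.
Placing 35 integers into 25 classes, some class receives at least two — say a and b.
Their difference a − b is then a multiple of 25.

Yes, this is always true.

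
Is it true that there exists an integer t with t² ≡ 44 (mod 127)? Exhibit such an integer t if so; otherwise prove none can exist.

t = 60

t = 60 works: 60² = 3600, and 3600 − 44 = 3556 = 28·127.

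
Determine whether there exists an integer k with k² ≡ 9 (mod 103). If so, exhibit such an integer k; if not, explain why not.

k = 3

Take k = 3. Then 3² = 9, and since 0 ≤ 9 < 103 this is already reduced: 3² ≡ 9 (mod 103).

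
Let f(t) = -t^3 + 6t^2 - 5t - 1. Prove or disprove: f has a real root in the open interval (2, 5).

f(2) = 5 and f(5) = -1, which have opposite signs.
Since f is a polynomial it is continuous on [2, 5].
By the Intermediate Value Theorem, f takes the value 0 somewhere in the open interval.

Such a root exists.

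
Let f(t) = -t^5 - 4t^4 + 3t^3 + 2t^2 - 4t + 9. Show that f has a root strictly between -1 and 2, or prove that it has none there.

Such a root exists.

f(-1) = 9 and f(2) = -63, which have opposite signs.
Since f is a polynomial it is continuous on [-1, 2].
By the Intermediate Value Theorem f must vanish at some point of (-1, 2).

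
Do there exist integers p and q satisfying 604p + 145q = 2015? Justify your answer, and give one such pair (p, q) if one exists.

604 and 145 are coprime, so 604p + 145q ranges over all of ℤ.
Euclidean algorithm: 604 = 4·145 + 24, 145 = 6·24 + 1, 24 = 24·1 + 0.
Unwinding: 1 = 145 − 6·24 = 145 − 6·(604 − 4·145) = −6·604 + 25·145, i.e. 604·(-6) + 145·25 = 1.
Multiplying through by 2015: p = (-6)·2015 = -12090, q = 25·2015 = 50375 is a solution.
Shifting by a multiple of (145, −604) keeps it a solution: p = -12090 + 84·145 = 90, q = 50375 − 84·604 = -361.
Indeed 604·90 + 145·(-361) = 54360 − 52345 = 2015.

p = 90, q = -361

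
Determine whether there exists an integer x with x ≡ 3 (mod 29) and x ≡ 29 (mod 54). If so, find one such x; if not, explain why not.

The moduli 29 and 54 are coprime, so by the Chinese Remainder Theorem a unique solution modulo 1566 exists.
Any solution of the first congruence is x = 3 + 29t; substituting into the second, 29t ≡ 29 − 3 ≡ 26 (mod 54).
Since 29·41 = 1189 = 22·54 + 1, the inverse of 29 mod 54 is 41.
Multiplying by 41: t ≡ 41·26 = 1066 ≡ 40 (mod 54).
With t = 40: x = 3 + 29·40 = 1163.
Indeed 1163 ≡ 3 (mod 29) and 1163 ≡ 29 (mod 54).

x = 1163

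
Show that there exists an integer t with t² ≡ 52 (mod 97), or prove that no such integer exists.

97 is prime, so by Euler's criterion 52 is a square mod 97 iff 52^((97−1)/2) = 52^48 ≡ 1 (mod 97).
Repeated squaring mod 97: 52^2 = 2704 ≡ 85; 52^4 ≡ 85² = 7225 ≡ 47; 52^8 ≡ 47² = 2209 ≡ 75; 52^16 ≡ 75² = 5625 ≡ 96; 52^32 ≡ 96² = 9216 ≡ 1.
Since 48 = 32 + 16, 52^48 ≡ 1 · 96; multiplying out mod 97: 1·96 = 96 ≡ 96. Thus 52^48 ≡ 96 ≡ −1 (mod 97).
The value −1 means 52 is a non-residue modulo 97, so t² ≡ 52 (mod 97) is impossible.

No, no such integer exists.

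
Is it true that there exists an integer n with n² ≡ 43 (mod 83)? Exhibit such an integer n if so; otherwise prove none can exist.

Apply Euler's criterion with the prime 83: 43 is a quadratic residue iff 43^41 ≡ 1 (mod 83), and a non-residue iff it is ≡ −1.
Squaring successively (mod 83): 43^2 = 1849 ≡ 23; 43^4 ≡ 23² = 529 ≡ 31; 43^8 ≡ 31² = 961 ≡ 48; 43^16 ≡ 48² = 2304 ≡ 63; 43^32 ≡ 63² = 3969 ≡ 68.
Since 41 = 32 + 8 + 1, 43^41 ≡ 68 · 48 · 43; multiplying out mod 83: 68·48 = 3264 ≡ 27, then 27·43 = 1161 ≡ 82. Thus 43^41 ≡ 82 ≡ −1 (mod 83).
The value −1 means 43 is a non-residue modulo 83, so n² ≡ 43 (mod 83) is impossible.

No such integer exists.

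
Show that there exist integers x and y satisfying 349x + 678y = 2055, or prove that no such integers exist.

349 and 678 are coprime, so 349x + 678y ranges over all of ℤ.
Euclidean algorithm: 678 = 1·349 + 329, 349 = 1·329 + 20, 329 = 16·20 + 9, 20 = 2·9 + 2, 9 = 4·2 + 1, 2 = 2·1 + 0.
Back-substituting, 1 = 9 − 4·2 = 9 − 4·(20 − 2·9) = −4·20 + 9·9 = −4·20 + 9·(329 − 16·20) = 9·329 − 148·20 = 9·329 − 148·(349 − 1·329) = −148·349 + 157·329 = −148·349 + 157·(678 − 1·349) = 157·678 − 305·349; that is, 349·(-305) + 678·157 = 1.
Scaling by 2055 gives the particular solution (x, y) = (-626775, 322635).
The general solution is x = -626775 + 678k, y = 322635 − 349k; taking k = 925 gives the smaller pair x = 375, y = -190.
Check: 349·375 + 678·(-190) = 130875 − 128820 = 2055. ✓

x = 375, y = -190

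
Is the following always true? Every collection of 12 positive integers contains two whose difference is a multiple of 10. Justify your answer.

Partition the integers by their residue mod 10; there are 10 classes.
Since 12 > 10, two of the 12 integers must share a residue class by the pigeonhole principle; call them a and b.
Their difference a − b is then a multiple of 10.

Yes.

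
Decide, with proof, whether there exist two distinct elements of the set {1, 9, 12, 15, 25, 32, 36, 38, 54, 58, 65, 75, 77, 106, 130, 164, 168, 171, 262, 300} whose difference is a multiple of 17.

1 and 171 are such a pair.

Both 1 and 171 leave remainder 1 on division by 17; their difference 170 = 10·17 is a multiple of 17.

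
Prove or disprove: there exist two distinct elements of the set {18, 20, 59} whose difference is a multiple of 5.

Reduce each element modulo 5: 18↦3, 20↦0, 59↦4.
No residue repeats among the 3 elements, so no pair has difference ≡ 0 (mod 5).

No, no such pair exists.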